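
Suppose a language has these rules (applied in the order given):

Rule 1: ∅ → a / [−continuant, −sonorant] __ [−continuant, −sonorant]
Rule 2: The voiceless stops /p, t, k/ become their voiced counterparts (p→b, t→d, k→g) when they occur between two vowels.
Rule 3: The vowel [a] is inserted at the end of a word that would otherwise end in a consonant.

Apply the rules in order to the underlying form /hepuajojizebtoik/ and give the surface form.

Rule 1 (stop-cluster a-epenthesis): /b/ and /t/ form a stop–stop cluster, so [a] is inserted between them. /hepuajojizebtoik/ → hepuajojizebatoik.
Rule 2 (intervocalic voicing): /p/ is a voiceless stop between vowels /e/ and /u/, so it voices to [b]. /t/ is a voiceless stop between vowels /a/ and /o/, so it voices to [d]. /hepuajojizebatoik/ → hebuajojizebadoik.
Rule 3 (final a-epenthesis): the form ends in the consonant /k/, so [a] is inserted word-finally. /hebuajojizebadoik/ → hebuajojizebadoika.

hebuajojizebadoika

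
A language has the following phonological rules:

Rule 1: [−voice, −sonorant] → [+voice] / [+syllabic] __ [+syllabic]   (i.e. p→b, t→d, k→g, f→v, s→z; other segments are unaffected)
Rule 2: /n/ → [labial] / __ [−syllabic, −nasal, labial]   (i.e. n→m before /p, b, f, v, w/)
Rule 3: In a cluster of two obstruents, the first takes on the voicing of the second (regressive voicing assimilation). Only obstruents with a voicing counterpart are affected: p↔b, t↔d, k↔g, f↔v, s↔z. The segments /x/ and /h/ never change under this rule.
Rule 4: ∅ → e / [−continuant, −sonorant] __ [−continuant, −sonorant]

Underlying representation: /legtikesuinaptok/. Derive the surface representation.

leketigezuinapetok

Rule 1 (intervocalic voicing): /k/ is a voiceless obstruent between vowels /i/ and /e/, so it voices to [g]. /s/ is a voiceless obstruent between vowels /e/ and /u/, so it voices to [z]. /legtikesuinaptok/ → legtigezuinaptok.
Rule 2 (nasal place assimilation): no segment meets the environment; /legtigezuinaptok/ is unchanged.
Rule 3 (regressive voicing assimilation): /g/ precedes the voiceless obstruent /t/, so it devoices to [k] by assimilation. /legtigezuinaptok/ → lektigezuinaptok.
Rule 4 (stop-cluster e-epenthesis): /k/ and /t/ form a stop–stop cluster, so [e] is inserted between them. /p/ and /t/ form a stop–stop cluster, so [e] is inserted between them. /lektigezuinaptok/ → leketigezuinapetok.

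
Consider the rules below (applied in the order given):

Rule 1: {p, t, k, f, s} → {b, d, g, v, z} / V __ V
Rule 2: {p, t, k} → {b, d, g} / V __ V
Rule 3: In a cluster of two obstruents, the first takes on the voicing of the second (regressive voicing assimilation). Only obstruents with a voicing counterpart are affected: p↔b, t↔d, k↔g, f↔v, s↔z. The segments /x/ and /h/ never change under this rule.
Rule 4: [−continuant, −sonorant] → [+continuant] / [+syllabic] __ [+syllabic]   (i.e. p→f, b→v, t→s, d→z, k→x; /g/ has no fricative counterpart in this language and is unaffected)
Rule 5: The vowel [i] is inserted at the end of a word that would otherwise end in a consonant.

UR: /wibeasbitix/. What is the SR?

wiveazbizixi

Rule 1 (intervocalic voicing): /t/ is a voiceless obstruent between vowels /i/ and /i/, so it voices to [d]. /wibeasbitix/ → wibeasbidix.
Rule 2 (intervocalic voicing): no segment meets the environment; /wibeasbidix/ is unchanged.
Rule 3 (regressive voicing assimilation): /s/ precedes the voiced obstruent /b/, so it voices to [z] by assimilation. /wibeasbidix/ → wibeazbidix.
Rule 4 (intervocalic spirantization): /b/ is a stop between vowels /i/ and /e/, so it spirantizes to the fricative [v]. /d/ is a stop between vowels /i/ and /i/, so it spirantizes to the fricative [z]. /wibeazbidix/ → wiveazbizix.
Rule 5 (final i-epenthesis): the form ends in the consonant /x/, so [i] is inserted word-finally. /wiveazbizix/ → wiveazbizixi.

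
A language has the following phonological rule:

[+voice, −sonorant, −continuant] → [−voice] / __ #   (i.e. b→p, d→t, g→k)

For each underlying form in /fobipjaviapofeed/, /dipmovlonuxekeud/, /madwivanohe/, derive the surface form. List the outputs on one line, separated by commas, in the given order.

/fobipjaviapofeed/: /d/ is a voiced stop in word-final position, so it devoices to [t]. → [fobipjaviapofeet].
/dipmovlonuxekeud/: /d/ is a voiced stop in word-final position, so it devoices to [t]. → [dipmovlonuxekeut].
/madwivanohe/: the rule's environment is not met; surfaces unchanged as [madwivanohe].

fobipjaviapofeet, dipmovlonuxekeut, madwivanohe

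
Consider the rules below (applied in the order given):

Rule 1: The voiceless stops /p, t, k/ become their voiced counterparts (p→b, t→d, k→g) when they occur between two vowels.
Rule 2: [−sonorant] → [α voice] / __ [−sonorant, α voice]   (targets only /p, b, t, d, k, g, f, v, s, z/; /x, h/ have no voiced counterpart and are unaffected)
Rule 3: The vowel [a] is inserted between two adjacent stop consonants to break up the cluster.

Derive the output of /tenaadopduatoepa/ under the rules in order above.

Rule 1 (intervocalic voicing): /t/ is a voiceless stop between vowels /a/ and /o/, so it voices to [d]. /p/ is a voiceless stop between vowels /e/ and /a/, so it voices to [b]. /tenaadopduatoepa/ → tenaadopduadoeba.
Rule 2 (regressive voicing assimilation): /p/ precedes the voiced obstruent /d/, so it voices to [b] by assimilation. /tenaadopduadoeba/ → tenaadobduadoeba.
Rule 3 (stop-cluster a-epenthesis): /b/ and /d/ form a stop–stop cluster, so [a] is inserted between them. /tenaadobduadoeba/ → tenaadobaduadoeba.

tenaadobaduadoeba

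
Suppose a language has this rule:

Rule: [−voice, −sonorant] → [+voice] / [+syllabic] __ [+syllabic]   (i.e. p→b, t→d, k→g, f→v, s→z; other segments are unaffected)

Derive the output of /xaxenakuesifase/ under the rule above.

xaxenaguezivaze

/k/ is a voiceless obstruent between vowels /a/ and /u/, so it voices to [g].
/s/ is a voiceless obstruent between vowels /e/ and /i/, so it voices to [z].
/f/ is a voiceless obstruent between vowels /i/ and /a/, so it voices to [v].
/s/ is a voiceless obstruent between vowels /a/ and /e/, so it voices to [z].
Surface form: [xaxenaguezivaze].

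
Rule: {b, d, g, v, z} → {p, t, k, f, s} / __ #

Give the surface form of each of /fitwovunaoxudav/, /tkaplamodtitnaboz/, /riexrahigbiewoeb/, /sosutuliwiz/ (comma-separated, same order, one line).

/fitwovunaoxudav/: /v/ is a voiced obstruent in word-final position, so it devoices to [f]. → [fitwovunaoxudaf].
/tkaplamodtitnaboz/: /z/ is a voiced obstruent in word-final position, so it devoices to [s]. → [tkaplamodtitnabos].
/riexrahigbiewoeb/: /b/ is a voiced obstruent in word-final position, so it devoices to [p]. → [riexrahigbiewoep].
/sosutuliwiz/: /z/ is a voiced obstruent in word-final position, so it devoices to [s]. → [sosutuliwis].

fitwovunaoxudaf, tkaplamodtitnabos, riexrahigbiewoep, sosutuliwis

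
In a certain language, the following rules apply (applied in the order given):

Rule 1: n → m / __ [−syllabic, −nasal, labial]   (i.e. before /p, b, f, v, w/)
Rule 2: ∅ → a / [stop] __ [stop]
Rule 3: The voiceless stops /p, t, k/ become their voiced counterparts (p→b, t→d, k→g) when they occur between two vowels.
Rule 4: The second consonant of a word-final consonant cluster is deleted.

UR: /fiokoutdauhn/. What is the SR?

fiogoudadauh

Rule 1 (nasal place assimilation): no segment meets the environment; /fiokoutdauhn/ is unchanged.
Rule 2 (stop-cluster a-epenthesis): /t/ and /d/ form a stop–stop cluster, so [a] is inserted between them. /fiokoutdauhn/ → fiokoutadauhn.
Rule 3 (intervocalic voicing): /k/ is a voiceless stop between vowels /o/ and /o/, so it voices to [g]. /t/ is a voiceless stop between vowels /u/ and /a/, so it voices to [d]. /fiokoutadauhn/ → fiogoudadauhn.
Rule 4 (final cluster simplification): /n/ is the second consonant of a word-final cluster /hn/, so it deletes. /fiogoudadauhn/ → fiogoudadauh.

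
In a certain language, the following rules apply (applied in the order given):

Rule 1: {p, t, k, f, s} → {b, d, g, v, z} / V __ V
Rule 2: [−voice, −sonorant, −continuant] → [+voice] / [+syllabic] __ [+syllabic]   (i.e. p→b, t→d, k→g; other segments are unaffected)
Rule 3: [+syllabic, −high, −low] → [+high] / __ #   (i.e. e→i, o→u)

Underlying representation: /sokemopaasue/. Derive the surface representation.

Rule 1 (intervocalic voicing): /k/ is a voiceless obstruent between vowels /o/ and /e/, so it voices to [g]. /p/ is a voiceless obstruent between vowels /o/ and /a/, so it voices to [b]. /s/ is a voiceless obstruent between vowels /a/ and /u/, so it voices to [z]. /sokemopaasue/ → sogemobaazue.
Rule 2 (intervocalic voicing): no segment meets the environment; /sogemobaazue/ is unchanged.
Rule 3 (final vowel raising): /e/ is a mid vowel in word-final position, so it raises to [i]. /sogemobaazue/ → sogemobaazui.

sogemobaazui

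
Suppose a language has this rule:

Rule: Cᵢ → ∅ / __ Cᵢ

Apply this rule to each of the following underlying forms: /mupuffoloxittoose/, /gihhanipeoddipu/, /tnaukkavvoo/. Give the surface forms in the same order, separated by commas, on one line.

/mupuffoloxittoose/: /ff/ is a geminate; the first /f/ deletes. /tt/ is a geminate; the first /t/ deletes. → [mupufoloxitoose].
/gihhanipeoddipu/: /hh/ is a geminate; the first /h/ deletes. /dd/ is a geminate; the first /d/ deletes. → [gihanipeodipu].
/tnaukkavvoo/: /kk/ is a geminate; the first /k/ deletes. /vv/ is a geminate; the first /v/ deletes. → [tnaukavoo].

mupufoloxitoose, gihanipeodipu, tnaukavoo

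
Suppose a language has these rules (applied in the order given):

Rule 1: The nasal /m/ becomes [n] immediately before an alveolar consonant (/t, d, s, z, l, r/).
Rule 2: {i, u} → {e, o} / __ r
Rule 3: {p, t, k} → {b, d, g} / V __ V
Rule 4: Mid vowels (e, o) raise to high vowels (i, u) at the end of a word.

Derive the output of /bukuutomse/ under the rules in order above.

buguudonsi

Rule 1 (nasal place assimilation): /m/ precedes the alveolar consonant /s/, so it assimilates in place to [n]. /bukuutomse/ → bukuutonse.
Rule 2 (pre-rhotic lowering): no segment meets the environment; /bukuutonse/ is unchanged.
Rule 3 (intervocalic voicing): /k/ is a voiceless stop between vowels /u/ and /u/, so it voices to [g]. /t/ is a voiceless stop between vowels /u/ and /o/, so it voices to [d]. /bukuutonse/ → buguudonse.
Rule 4 (final vowel raising): /e/ is a mid vowel in word-final position, so it raises to [i]. /buguudonse/ → buguudonsi.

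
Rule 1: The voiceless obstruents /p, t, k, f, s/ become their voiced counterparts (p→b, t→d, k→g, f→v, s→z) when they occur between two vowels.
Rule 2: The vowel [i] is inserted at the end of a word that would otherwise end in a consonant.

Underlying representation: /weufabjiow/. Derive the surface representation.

Rule 1 (intervocalic voicing): /f/ is a voiceless obstruent between vowels /u/ and /a/, so it voices to [v]. /weufabjiow/ → weuvabjiow.
Rule 2 (final i-epenthesis): the form ends in the consonant /w/, so [i] is inserted word-finally. /weuvabjiow/ → weuvabjiowi.

weuvabjiowi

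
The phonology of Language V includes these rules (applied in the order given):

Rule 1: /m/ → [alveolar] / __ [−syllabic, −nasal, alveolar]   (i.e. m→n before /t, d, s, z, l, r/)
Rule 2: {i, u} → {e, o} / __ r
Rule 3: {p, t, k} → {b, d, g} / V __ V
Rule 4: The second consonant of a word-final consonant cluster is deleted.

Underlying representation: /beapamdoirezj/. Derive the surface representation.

Rule 1 (nasal place assimilation): /m/ precedes the alveolar consonant /d/, so it assimilates in place to [n]. /beapamdoirezj/ → beapandoirezj.
Rule 2 (pre-rhotic lowering): /i/ is a high vowel immediately before /r/, so it lowers to [e]. /beapandoirezj/ → beapandoerezj.
Rule 3 (intervocalic voicing): /p/ is a voiceless stop between vowels /a/ and /a/, so it voices to [b]. /beapandoerezj/ → beabandoerezj.
Rule 4 (final cluster simplification): /j/ is the second consonant of a word-final cluster /zj/, so it deletes. /beabandoerezj/ → beabandoerez.

beabandoerez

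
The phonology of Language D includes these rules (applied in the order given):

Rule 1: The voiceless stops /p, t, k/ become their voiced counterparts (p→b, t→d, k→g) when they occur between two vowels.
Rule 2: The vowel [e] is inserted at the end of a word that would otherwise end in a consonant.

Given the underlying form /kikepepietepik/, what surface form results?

Rule 1 (intervocalic voicing): /k/ is a voiceless stop between vowels /i/ and /e/, so it voices to [g]. /p/ is a voiceless stop between vowels /e/ and /e/, so it voices to [b]. /p/ is a voiceless stop between vowels /e/ and /i/, so it voices to [b]. /t/ is a voiceless stop between vowels /e/ and /e/, so it voices to [d]. /p/ is a voiceless stop between vowels /e/ and /i/, so it voices to [b]. /kikepepietepik/ → kigebebiedebik.
Rule 2 (final e-epenthesis): the form ends in the consonant /k/, so [e] is inserted word-finally. /kigebebiedebik/ → kigebebiedebike.

kigebebiedebike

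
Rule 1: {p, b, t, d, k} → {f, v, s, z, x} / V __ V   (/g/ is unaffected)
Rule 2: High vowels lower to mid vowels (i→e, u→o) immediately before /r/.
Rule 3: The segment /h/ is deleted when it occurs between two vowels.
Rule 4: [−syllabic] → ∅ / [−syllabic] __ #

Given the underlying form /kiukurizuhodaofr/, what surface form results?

kiuxorizuozaof

Rule 1 (intervocalic spirantization): /k/ is a stop between vowels /u/ and /u/, so it spirantizes to the fricative [x]. /d/ is a stop between vowels /o/ and /a/, so it spirantizes to the fricative [z]. /kiukurizuhodaofr/ → kiuxurizuhozaofr.
Rule 2 (pre-rhotic lowering): /u/ is a high vowel immediately before /r/, so it lowers to [o]. /kiuxurizuhozaofr/ → kiuxorizuhozaofr.
Rule 3 (intervocalic h-deletion): /h/ occurs between vowels /u/ and /o/, so it deletes. /kiuxorizuhozaofr/ → kiuxorizuozaofr.
Rule 4 (final cluster simplification): /r/ is the second consonant of a word-final cluster /fr/, so it deletes. /kiuxorizuozaofr/ → kiuxorizuozaof.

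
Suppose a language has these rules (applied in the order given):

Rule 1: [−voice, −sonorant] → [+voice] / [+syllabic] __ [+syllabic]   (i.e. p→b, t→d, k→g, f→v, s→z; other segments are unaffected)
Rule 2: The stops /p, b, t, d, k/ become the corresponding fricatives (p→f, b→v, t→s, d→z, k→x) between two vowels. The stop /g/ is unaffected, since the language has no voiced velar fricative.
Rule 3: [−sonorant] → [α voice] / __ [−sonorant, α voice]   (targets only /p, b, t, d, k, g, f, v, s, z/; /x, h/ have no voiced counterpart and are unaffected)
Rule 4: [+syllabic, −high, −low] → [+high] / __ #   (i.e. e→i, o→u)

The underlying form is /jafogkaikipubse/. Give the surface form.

javokkaigivupsi

Rule 1 (intervocalic voicing): /f/ is a voiceless obstruent between vowels /a/ and /o/, so it voices to [v]. /k/ is a voiceless obstruent between vowels /i/ and /i/, so it voices to [g]. /p/ is a voiceless obstruent between vowels /i/ and /u/, so it voices to [b]. /jafogkaikipubse/ → javogkaigibubse.
Rule 2 (intervocalic spirantization): /b/ is a stop between vowels /i/ and /u/, so it spirantizes to the fricative [v]. /javogkaigibubse/ → javogkaigivubse.
Rule 3 (regressive voicing assimilation): /g/ precedes the voiceless obstruent /k/, so it devoices to [k] by assimilation. /b/ precedes the voiceless obstruent /s/, so it devoices to [p] by assimilation. /javogkaigivubse/ → javokkaigivupse.
Rule 4 (final vowel raising): /e/ is a mid vowel in word-final position, so it raises to [i]. /javokkaigivupse/ → javokkaigivupsi.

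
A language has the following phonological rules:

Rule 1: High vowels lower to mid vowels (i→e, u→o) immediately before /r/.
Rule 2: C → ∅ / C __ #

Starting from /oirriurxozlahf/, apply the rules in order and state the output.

Rule 1 (pre-rhotic lowering): /i/ is a high vowel immediately before /r/, so it lowers to [e]. /u/ is a high vowel immediately before /r/, so it lowers to [o]. /oirriurxozlahf/ → oerriorxozlahf.
Rule 2 (final cluster simplification): /f/ is the second consonant of a word-final cluster /hf/, so it deletes. /oerriorxozlahf/ → oerriorxozlah.

oerriorxozlah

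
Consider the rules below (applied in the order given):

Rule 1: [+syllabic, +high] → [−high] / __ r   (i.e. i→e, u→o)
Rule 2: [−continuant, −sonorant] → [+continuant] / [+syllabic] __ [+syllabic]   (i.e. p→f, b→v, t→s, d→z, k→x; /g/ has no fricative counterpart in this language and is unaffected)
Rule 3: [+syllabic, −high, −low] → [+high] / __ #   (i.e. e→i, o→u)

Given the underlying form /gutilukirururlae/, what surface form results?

Rule 1 (pre-rhotic lowering): /i/ is a high vowel immediately before /r/, so it lowers to [e]. /u/ is a high vowel immediately before /r/, so it lowers to [o]. /u/ is a high vowel immediately before /r/, so it lowers to [o]. /gutilukirururlae/ → gutilukerororlae.
Rule 2 (intervocalic spirantization): /t/ is a stop between vowels /u/ and /i/, so it spirantizes to the fricative [s]. /k/ is a stop between vowels /u/ and /e/, so it spirantizes to the fricative [x]. /gutilukerororlae/ → gusiluxerororlae.
Rule 3 (final vowel raising): /e/ is a mid vowel in word-final position, so it raises to [i]. /gusiluxerororlae/ → gusiluxerororlai.

gusiluxerororlai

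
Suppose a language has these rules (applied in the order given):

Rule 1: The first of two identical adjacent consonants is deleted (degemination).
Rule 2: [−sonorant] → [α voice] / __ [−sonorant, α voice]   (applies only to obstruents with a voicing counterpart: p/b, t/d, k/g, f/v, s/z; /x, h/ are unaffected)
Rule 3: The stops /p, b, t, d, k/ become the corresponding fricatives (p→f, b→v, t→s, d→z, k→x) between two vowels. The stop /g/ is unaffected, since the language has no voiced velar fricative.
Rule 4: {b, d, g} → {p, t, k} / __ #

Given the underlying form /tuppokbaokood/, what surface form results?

Rule 1 (degemination): /pp/ is a geminate; the first /p/ deletes. /tuppokbaokood/ → tupokbaokood.
Rule 2 (regressive voicing assimilation): /k/ precedes the voiced obstruent /b/, so it voices to [g] by assimilation. /tupokbaokood/ → tupogbaokood.
Rule 3 (intervocalic spirantization): /p/ is a stop between vowels /u/ and /o/, so it spirantizes to the fricative [f]. /k/ is a stop between vowels /o/ and /o/, so it spirantizes to the fricative [x]. /tupogbaokood/ → tufogbaoxood.
Rule 4 (final devoicing): /d/ is a voiced stop in word-final position, so it devoices to [t]. /tufogbaoxood/ → tufogbaoxoot.

tufogbaoxoot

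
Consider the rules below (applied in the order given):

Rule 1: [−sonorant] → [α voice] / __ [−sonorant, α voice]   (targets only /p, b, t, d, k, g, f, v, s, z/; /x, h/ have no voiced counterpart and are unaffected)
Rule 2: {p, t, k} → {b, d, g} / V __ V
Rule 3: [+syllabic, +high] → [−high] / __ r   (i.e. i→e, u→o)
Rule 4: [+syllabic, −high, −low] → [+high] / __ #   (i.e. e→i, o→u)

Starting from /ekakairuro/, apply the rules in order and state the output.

Rule 1 (regressive voicing assimilation): no segment meets the environment; /ekakairuro/ is unchanged.
Rule 2 (intervocalic voicing): /k/ is a voiceless stop between vowels /e/ and /a/, so it voices to [g]. /k/ is a voiceless stop between vowels /a/ and /a/, so it voices to [g]. /ekakairuro/ → egagairuro.
Rule 3 (pre-rhotic lowering): /i/ is a high vowel immediately before /r/, so it lowers to [e]. /u/ is a high vowel immediately before /r/, so it lowers to [o]. /egagairuro/ → egagaeroro.
Rule 4 (final vowel raising): /o/ is a mid vowel in word-final position, so it raises to [u]. /egagaeroro/ → egagaeroru.

egagaeroru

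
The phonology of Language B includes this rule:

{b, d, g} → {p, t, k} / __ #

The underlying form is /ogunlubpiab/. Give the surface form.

ogunlubpiap

Scanning /ogunlubpiab/: /g/ at position 2 is not in the conditioning environment; /b/ at position 7 is not in the conditioning environment; /b/ is a voiced stop in word-final position, so it devoices to [p].
Result: [ogunlubpiap].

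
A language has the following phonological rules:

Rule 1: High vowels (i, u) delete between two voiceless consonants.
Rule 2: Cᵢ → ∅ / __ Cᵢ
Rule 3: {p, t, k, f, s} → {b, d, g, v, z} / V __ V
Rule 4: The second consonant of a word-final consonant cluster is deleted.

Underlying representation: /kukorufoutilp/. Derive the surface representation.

Rule 1 (high vowel syncope): /u/ is a high vowel flanked by voiceless consonants /k/ and /k/, so it deletes. /kukorufoutilp/ → kkorufoutilp.
Rule 2 (degemination): /kk/ is a geminate; the first /k/ deletes. /kkorufoutilp/ → korufoutilp.
Rule 3 (intervocalic voicing): /f/ is a voiceless obstruent between vowels /u/ and /o/, so it voices to [v]. /t/ is a voiceless obstruent between vowels /u/ and /i/, so it voices to [d]. /korufoutilp/ → koruvoudilp.
Rule 4 (final cluster simplification): /p/ is the second consonant of a word-final cluster /lp/, so it deletes. /koruvoudilp/ → koruvoudil.

koruvoudil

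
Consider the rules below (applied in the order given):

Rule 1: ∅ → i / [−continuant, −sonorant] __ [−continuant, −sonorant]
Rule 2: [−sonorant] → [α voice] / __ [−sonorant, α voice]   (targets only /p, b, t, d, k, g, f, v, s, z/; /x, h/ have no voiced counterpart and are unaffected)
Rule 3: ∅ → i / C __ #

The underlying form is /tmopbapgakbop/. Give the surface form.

tmopibapigakibopi

Rule 1 (stop-cluster i-epenthesis): /p/ and /b/ form a stop–stop cluster, so [i] is inserted between them. /p/ and /g/ form a stop–stop cluster, so [i] is inserted between them. /k/ and /b/ form a stop–stop cluster, so [i] is inserted between them. /tmopbapgakbop/ → tmopibapigakibop.
Rule 2 (regressive voicing assimilation): no segment meets the environment; /tmopibapigakibop/ is unchanged.
Rule 3 (final i-epenthesis): the form ends in the consonant /p/, so [i] is inserted word-finally. /tmopibapigakibop/ → tmopibapigakibopi.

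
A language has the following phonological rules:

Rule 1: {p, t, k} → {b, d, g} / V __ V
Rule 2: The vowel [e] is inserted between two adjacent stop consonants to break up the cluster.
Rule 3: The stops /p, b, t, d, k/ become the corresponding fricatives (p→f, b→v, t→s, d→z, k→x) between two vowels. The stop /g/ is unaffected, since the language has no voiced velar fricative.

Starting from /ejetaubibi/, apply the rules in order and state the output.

Rule 1 (intervocalic voicing): /t/ is a voiceless stop between vowels /e/ and /a/, so it voices to [d]. /ejetaubibi/ → ejedaubibi.
Rule 2 (stop-cluster e-epenthesis): no segment meets the environment; /ejedaubibi/ is unchanged.
Rule 3 (intervocalic spirantization): /d/ is a stop between vowels /e/ and /a/, so it spirantizes to the fricative [z]. /b/ is a stop between vowels /u/ and /i/, so it spirantizes to the fricative [v]. /b/ is a stop between vowels /i/ and /i/, so it spirantizes to the fricative [v]. /ejedaubibi/ → ejezauvivi.

ejezauvivi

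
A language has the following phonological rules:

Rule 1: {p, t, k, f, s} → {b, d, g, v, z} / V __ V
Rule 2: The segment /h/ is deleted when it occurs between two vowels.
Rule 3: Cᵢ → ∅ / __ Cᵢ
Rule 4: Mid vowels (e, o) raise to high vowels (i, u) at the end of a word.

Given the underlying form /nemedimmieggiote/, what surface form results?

Rule 1 (intervocalic voicing): /t/ is a voiceless obstruent between vowels /o/ and /e/, so it voices to [d]. /nemedimmieggiote/ → nemedimmieggiode.
Rule 2 (intervocalic h-deletion): no segment meets the environment; /nemedimmieggiode/ is unchanged.
Rule 3 (degemination): /mm/ is a geminate; the first /m/ deletes. /gg/ is a geminate; the first /g/ deletes. /nemedimmieggiode/ → nemedimiegiode.
Rule 4 (final vowel raising): /e/ is a mid vowel in word-final position, so it raises to [i]. /nemedimiegiode/ → nemedimiegiodi.

nemedimiegiodi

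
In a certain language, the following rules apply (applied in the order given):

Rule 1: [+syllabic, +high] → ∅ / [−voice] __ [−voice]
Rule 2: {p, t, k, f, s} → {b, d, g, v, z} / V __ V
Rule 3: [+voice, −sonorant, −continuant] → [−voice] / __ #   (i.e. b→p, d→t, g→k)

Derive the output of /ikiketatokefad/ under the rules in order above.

Rule 1 (high vowel syncope): /i/ is a high vowel flanked by voiceless consonants /k/ and /k/, so it deletes. /ikiketatokefad/ → ikketatokefad.
Rule 2 (intervocalic voicing): /t/ is a voiceless obstruent between vowels /e/ and /a/, so it voices to [d]. /t/ is a voiceless obstruent between vowels /a/ and /o/, so it voices to [d]. /k/ is a voiceless obstruent between vowels /o/ and /e/, so it voices to [g]. /f/ is a voiceless obstruent between vowels /e/ and /a/, so it voices to [v]. /ikketatokefad/ → ikkedadogevad.
Rule 3 (final devoicing): /d/ is a voiced stop in word-final position, so it devoices to [t]. /ikkedadogevad/ → ikkedadogevat.

ikkedadogevat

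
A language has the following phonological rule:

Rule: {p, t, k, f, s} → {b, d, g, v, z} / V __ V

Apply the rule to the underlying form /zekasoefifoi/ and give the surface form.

zegazoevivoi

/k/ is a voiceless obstruent between vowels /e/ and /a/, so it voices to [g].
/s/ is a voiceless obstruent between vowels /a/ and /o/, so it voices to [z].
/f/ is a voiceless obstruent between vowels /e/ and /i/, so it voices to [v].
/f/ is a voiceless obstruent between vowels /i/ and /o/, so it voices to [v].
Surface form: [zegazoevivoi].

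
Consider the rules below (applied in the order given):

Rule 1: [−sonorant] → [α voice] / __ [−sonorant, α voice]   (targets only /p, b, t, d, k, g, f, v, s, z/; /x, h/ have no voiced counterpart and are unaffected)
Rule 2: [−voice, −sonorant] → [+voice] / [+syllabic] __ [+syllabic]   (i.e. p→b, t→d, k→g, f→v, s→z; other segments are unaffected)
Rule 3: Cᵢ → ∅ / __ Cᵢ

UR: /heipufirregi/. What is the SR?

heibuviregi

Rule 1 (regressive voicing assimilation): no segment meets the environment; /heipufirregi/ is unchanged.
Rule 2 (intervocalic voicing): /p/ is a voiceless obstruent between vowels /i/ and /u/, so it voices to [b]. /f/ is a voiceless obstruent between vowels /u/ and /i/, so it voices to [v]. /heipufirregi/ → heibuvirregi.
Rule 3 (degemination): /rr/ is a geminate; the first /r/ deletes. /heibuvirregi/ → heibuviregi.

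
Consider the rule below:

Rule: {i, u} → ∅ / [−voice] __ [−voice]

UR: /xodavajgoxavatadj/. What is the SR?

No segment of /xodavajgoxavatadj/ meets the structural description of the rule, so the form surfaces unchanged.

xodavajgoxavatadj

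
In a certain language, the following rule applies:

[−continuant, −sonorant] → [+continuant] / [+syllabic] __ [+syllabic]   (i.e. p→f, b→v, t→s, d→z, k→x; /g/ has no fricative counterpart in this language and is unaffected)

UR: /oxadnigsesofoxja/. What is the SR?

oxadnigsesofoxja

No segment of /oxadnigsesofoxja/ meets the structural description of the rule, so the form surfaces unchanged.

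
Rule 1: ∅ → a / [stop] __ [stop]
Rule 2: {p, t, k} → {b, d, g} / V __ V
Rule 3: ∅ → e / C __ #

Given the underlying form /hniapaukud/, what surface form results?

Rule 1 (stop-cluster a-epenthesis): no segment meets the environment; /hniapaukud/ is unchanged.
Rule 2 (intervocalic voicing): /p/ is a voiceless stop between vowels /a/ and /a/, so it voices to [b]. /k/ is a voiceless stop between vowels /u/ and /u/, so it voices to [g]. /hniapaukud/ → hniabaugud.
Rule 3 (final e-epenthesis): the form ends in the consonant /d/, so [e] is inserted word-finally. /hniabaugud/ → hniabaugude.

hniabaugude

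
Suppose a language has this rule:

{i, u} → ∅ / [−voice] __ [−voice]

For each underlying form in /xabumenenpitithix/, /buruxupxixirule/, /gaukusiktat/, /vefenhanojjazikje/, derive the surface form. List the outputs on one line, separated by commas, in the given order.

xabumenenptthx, buruxpxxirule, gauksktat, vefenhanojjazikje

/xabumenenpitithix/: /i/ is a high vowel flanked by voiceless consonants /p/ and /t/, so it deletes. /i/ is a high vowel flanked by voiceless consonants /t/ and /t/, so it deletes. /i/ is a high vowel flanked by voiceless consonants /h/ and /x/, so it deletes. → [xabumenenptthx].
/buruxupxixirule/: /u/ is a high vowel flanked by voiceless consonants /x/ and /p/, so it deletes. /i/ is a high vowel flanked by voiceless consonants /x/ and /x/, so it deletes. → [buruxpxxirule].
/gaukusiktat/: /u/ is a high vowel flanked by voiceless consonants /k/ and /s/, so it deletes. /i/ is a high vowel flanked by voiceless consonants /s/ and /k/, so it deletes. → [gauksktat].
/vefenhanojjazikje/: the rule's environment is not met; surfaces unchanged as [vefenhanojjazikje].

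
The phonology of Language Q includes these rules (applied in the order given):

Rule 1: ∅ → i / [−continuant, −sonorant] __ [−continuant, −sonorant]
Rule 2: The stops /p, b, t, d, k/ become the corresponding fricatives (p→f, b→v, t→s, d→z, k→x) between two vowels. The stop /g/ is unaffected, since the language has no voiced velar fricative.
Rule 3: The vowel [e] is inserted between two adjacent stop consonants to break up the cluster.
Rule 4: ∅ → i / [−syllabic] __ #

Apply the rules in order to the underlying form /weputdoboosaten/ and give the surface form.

Rule 1 (stop-cluster i-epenthesis): /t/ and /d/ form a stop–stop cluster, so [i] is inserted between them. /weputdoboosaten/ → weputidoboosaten.
Rule 2 (intervocalic spirantization): /p/ is a stop between vowels /e/ and /u/, so it spirantizes to the fricative [f]. /t/ is a stop between vowels /u/ and /i/, so it spirantizes to the fricative [s]. /d/ is a stop between vowels /i/ and /o/, so it spirantizes to the fricative [z]. /b/ is a stop between vowels /o/ and /o/, so it spirantizes to the fricative [v]. /t/ is a stop between vowels /a/ and /e/, so it spirantizes to the fricative [s]. /weputidoboosaten/ → wefusizovoosasen.
Rule 3 (stop-cluster e-epenthesis): no segment meets the environment; /wefusizovoosasen/ is unchanged.
Rule 4 (final i-epenthesis): the form ends in the consonant /n/, so [i] is inserted word-finally. /wefusizovoosasen/ → wefusizovoosaseni.

wefusizovoosaseni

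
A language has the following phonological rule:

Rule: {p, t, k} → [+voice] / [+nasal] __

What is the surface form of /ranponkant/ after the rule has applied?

/p/ is a voiceless stop immediately after the nasal /n/, so it voices to [b].
/k/ is a voiceless stop immediately after the nasal /n/, so it voices to [g].
/t/ is a voiceless stop immediately after the nasal /n/, so it voices to [d].
Surface form: [ranbongand].

ranbongand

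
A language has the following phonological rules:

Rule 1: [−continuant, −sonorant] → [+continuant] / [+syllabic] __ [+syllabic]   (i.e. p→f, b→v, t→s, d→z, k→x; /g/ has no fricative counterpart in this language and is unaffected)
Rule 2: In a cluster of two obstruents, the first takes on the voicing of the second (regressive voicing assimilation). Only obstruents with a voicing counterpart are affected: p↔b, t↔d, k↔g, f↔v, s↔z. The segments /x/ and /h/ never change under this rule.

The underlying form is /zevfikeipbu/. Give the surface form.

Rule 1 (intervocalic spirantization): /k/ is a stop between vowels /i/ and /e/, so it spirantizes to the fricative [x]. /zevfikeipbu/ → zevfixeipbu.
Rule 2 (regressive voicing assimilation): /v/ precedes the voiceless obstruent /f/, so it devoices to [f] by assimilation. /p/ precedes the voiced obstruent /b/, so it voices to [b] by assimilation. /zevfixeipbu/ → zeffixeibbu.

zeffixeibbu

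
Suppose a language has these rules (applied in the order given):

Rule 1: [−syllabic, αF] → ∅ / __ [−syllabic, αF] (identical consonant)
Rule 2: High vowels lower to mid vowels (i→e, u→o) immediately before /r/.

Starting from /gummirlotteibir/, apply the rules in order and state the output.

Rule 1 (degemination): /mm/ is a geminate; the first /m/ deletes. /tt/ is a geminate; the first /t/ deletes. /gummirlotteibir/ → gumirloteibir.
Rule 2 (pre-rhotic lowering): /i/ is a high vowel immediately before /r/, so it lowers to [e]. /i/ is a high vowel immediately before /r/, so it lowers to [e]. /gumirloteibir/ → gumerloteiber.

gumerloteiber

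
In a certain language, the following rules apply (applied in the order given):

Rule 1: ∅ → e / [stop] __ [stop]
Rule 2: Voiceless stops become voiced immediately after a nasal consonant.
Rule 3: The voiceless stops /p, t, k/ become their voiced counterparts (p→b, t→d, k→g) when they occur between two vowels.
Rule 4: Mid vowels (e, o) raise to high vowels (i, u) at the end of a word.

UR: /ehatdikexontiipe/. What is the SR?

Rule 1 (stop-cluster e-epenthesis): /t/ and /d/ form a stop–stop cluster, so [e] is inserted between them. /ehatdikexontiipe/ → ehatedikexontiipe.
Rule 2 (post-nasal voicing): /t/ is a voiceless stop immediately after the nasal /n/, so it voices to [d]. /ehatedikexontiipe/ → ehatedikexondiipe.
Rule 3 (intervocalic voicing): /t/ is a voiceless stop between vowels /a/ and /e/, so it voices to [d]. /k/ is a voiceless stop between vowels /i/ and /e/, so it voices to [g]. /p/ is a voiceless stop between vowels /i/ and /e/, so it voices to [b]. /ehatedikexondiipe/ → ehadedigexondiibe.
Rule 4 (final vowel raising): /e/ is a mid vowel in word-final position, so it raises to [i]. /ehadedigexondiibe/ → ehadedigexondiibi.

ehadedigexondiibi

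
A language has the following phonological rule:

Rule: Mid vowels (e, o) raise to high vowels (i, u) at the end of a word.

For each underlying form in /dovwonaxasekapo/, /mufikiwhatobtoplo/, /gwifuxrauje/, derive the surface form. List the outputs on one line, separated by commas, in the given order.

dovwonaxasekapu, mufikiwhatobtoplu, gwifuxrauji

/dovwonaxasekapo/: /o/ is a mid vowel in word-final position, so it raises to [u]. → [dovwonaxasekapu].
/mufikiwhatobtoplo/: /o/ is a mid vowel in word-final position, so it raises to [u]. → [mufikiwhatobtoplu].
/gwifuxrauje/: /e/ is a mid vowel in word-final position, so it raises to [i]. → [gwifuxrauji].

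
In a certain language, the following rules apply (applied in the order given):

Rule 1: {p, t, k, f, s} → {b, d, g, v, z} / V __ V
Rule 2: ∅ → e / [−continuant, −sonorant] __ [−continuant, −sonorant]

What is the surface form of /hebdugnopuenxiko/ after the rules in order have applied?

hebedugnobuenxigo

Rule 1 (intervocalic voicing): /p/ is a voiceless obstruent between vowels /o/ and /u/, so it voices to [b]. /k/ is a voiceless obstruent between vowels /i/ and /o/, so it voices to [g]. /hebdugnopuenxiko/ → hebdugnobuenxigo.
Rule 2 (stop-cluster e-epenthesis): /b/ and /d/ form a stop–stop cluster, so [e] is inserted between them. /hebdugnobuenxigo/ → hebedugnobuenxigo.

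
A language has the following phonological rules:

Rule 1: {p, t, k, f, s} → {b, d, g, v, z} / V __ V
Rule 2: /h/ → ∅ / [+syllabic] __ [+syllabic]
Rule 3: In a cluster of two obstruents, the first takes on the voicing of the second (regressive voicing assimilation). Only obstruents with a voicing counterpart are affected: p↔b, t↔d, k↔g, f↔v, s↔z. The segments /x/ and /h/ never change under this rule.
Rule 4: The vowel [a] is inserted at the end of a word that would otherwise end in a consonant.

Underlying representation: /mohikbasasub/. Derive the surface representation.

Rule 1 (intervocalic voicing): /s/ is a voiceless obstruent between vowels /a/ and /a/, so it voices to [z]. /s/ is a voiceless obstruent between vowels /a/ and /u/, so it voices to [z]. /mohikbasasub/ → mohikbazazub.
Rule 2 (intervocalic h-deletion): /h/ occurs between vowels /o/ and /i/, so it deletes. /mohikbazazub/ → moikbazazub.
Rule 3 (regressive voicing assimilation): /k/ precedes the voiced obstruent /b/, so it voices to [g] by assimilation. /moikbazazub/ → moigbazazub.
Rule 4 (final a-epenthesis): the form ends in the consonant /b/, so [a] is inserted word-finally. /moigbazazub/ → moigbazazuba.

moigbazazuba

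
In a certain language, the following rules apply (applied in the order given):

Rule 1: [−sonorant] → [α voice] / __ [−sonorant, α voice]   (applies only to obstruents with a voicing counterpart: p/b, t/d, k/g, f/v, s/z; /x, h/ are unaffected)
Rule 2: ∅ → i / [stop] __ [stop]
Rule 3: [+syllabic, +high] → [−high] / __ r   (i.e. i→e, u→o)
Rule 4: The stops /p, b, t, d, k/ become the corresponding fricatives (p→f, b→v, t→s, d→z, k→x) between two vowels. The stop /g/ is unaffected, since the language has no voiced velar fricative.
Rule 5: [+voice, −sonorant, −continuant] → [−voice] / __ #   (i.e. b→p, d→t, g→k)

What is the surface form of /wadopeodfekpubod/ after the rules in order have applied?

wazofeotfexifuvot

Rule 1 (regressive voicing assimilation): /d/ precedes the voiceless obstruent /f/, so it devoices to [t] by assimilation. /wadopeodfekpubod/ → wadopeotfekpubod.
Rule 2 (stop-cluster i-epenthesis): /k/ and /p/ form a stop–stop cluster, so [i] is inserted between them. /wadopeotfekpubod/ → wadopeotfekipubod.
Rule 3 (pre-rhotic lowering): no segment meets the environment; /wadopeotfekipubod/ is unchanged.
Rule 4 (intervocalic spirantization): /d/ is a stop between vowels /a/ and /o/, so it spirantizes to the fricative [z]. /p/ is a stop between vowels /o/ and /e/, so it spirantizes to the fricative [f]. /k/ is a stop between vowels /e/ and /i/, so it spirantizes to the fricative [x]. /p/ is a stop between vowels /i/ and /u/, so it spirantizes to the fricative [f]. /b/ is a stop between vowels /u/ and /o/, so it spirantizes to the fricative [v]. /wadopeotfekipubod/ → wazofeotfexifuvod.
Rule 5 (final devoicing): /d/ is a voiced stop in word-final position, so it devoices to [t]. /wazofeotfexifuvod/ → wazofeotfexifuvot.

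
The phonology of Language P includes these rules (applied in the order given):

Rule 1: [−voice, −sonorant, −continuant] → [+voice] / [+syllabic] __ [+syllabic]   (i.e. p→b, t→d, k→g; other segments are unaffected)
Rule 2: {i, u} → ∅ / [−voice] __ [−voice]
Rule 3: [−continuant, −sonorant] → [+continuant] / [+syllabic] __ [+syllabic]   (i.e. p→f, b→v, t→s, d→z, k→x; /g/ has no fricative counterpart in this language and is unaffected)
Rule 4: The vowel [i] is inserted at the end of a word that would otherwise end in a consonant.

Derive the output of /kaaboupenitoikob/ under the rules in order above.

kaavouvenizoigobi

Rule 1 (intervocalic voicing): /p/ is a voiceless stop between vowels /u/ and /e/, so it voices to [b]. /t/ is a voiceless stop between vowels /i/ and /o/, so it voices to [d]. /k/ is a voiceless stop between vowels /i/ and /o/, so it voices to [g]. /kaaboupenitoikob/ → kaaboubenidoigob.
Rule 2 (high vowel syncope): no segment meets the environment; /kaaboubenidoigob/ is unchanged.
Rule 3 (intervocalic spirantization): /b/ is a stop between vowels /a/ and /o/, so it spirantizes to the fricative [v]. /b/ is a stop between vowels /u/ and /e/, so it spirantizes to the fricative [v]. /d/ is a stop between vowels /i/ and /o/, so it spirantizes to the fricative [z]. /kaaboubenidoigob/ → kaavouvenizoigob.
Rule 4 (final i-epenthesis): the form ends in the consonant /b/, so [i] is inserted word-finally. /kaavouvenizoigob/ → kaavouvenizoigobi.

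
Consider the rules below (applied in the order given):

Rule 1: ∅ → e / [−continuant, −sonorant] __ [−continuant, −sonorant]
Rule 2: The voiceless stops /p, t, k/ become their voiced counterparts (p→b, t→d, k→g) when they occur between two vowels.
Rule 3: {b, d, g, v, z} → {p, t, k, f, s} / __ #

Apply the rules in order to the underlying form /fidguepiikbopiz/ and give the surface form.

fideguebiigebobis

Rule 1 (stop-cluster e-epenthesis): /d/ and /g/ form a stop–stop cluster, so [e] is inserted between them. /k/ and /b/ form a stop–stop cluster, so [e] is inserted between them. /fidguepiikbopiz/ → fideguepiikebopiz.
Rule 2 (intervocalic voicing): /p/ is a voiceless stop between vowels /e/ and /i/, so it voices to [b]. /k/ is a voiceless stop between vowels /i/ and /e/, so it voices to [g]. /p/ is a voiceless stop between vowels /o/ and /i/, so it voices to [b]. /fideguepiikebopiz/ → fideguebiigebobiz.
Rule 3 (final devoicing): /z/ is a voiced obstruent in word-final position, so it devoices to [s]. /fideguebiigebobiz/ → fideguebiigebobis.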